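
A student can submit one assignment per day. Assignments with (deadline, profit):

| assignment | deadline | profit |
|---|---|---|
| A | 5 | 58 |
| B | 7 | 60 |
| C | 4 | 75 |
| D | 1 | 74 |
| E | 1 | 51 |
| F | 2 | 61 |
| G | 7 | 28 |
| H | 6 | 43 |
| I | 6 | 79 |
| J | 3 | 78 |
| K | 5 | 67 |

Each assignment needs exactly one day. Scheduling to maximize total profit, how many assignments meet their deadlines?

By profit: I(d6,79), J(d3,78), C(d4,75), D(d1,74), K(d5,67), F(d2,61), B(d7,60), A(d5,58), E(d1,51), H(d6,43), G(d7,28)
I→slot 6; J→slot 3; C→slot 4; D→slot 1; K→slot 5; F→slot 2; B→slot 7; A skipped; E skipped; H skipped; G skipped.
7 of 11 scheduled.

7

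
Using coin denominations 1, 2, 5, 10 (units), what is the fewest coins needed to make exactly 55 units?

6

Use the largest denomination that fits, subtract, and repeat.
55 = 5×10 + 1×5
Total coins = 5 + 1 = 6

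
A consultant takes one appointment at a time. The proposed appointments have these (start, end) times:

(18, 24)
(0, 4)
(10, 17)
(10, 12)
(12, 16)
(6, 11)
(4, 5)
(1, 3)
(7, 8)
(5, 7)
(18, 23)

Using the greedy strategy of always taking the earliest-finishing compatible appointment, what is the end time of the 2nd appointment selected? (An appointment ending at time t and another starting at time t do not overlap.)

Order by finish time; keep every interval that doesn't clash with the previous kept one.
By end time: (1,3), (0,4), (4,5), (5,7), (7,8), (6,11), (10,12), (12,16), (10,17), (18,23), (18,24).
Pick (1,3); next start ≥ 3 → (4,5); next start ≥ 5 → (5,7); next start ≥ 7 → (7,8); next start ≥ 8 → (10,12); next start ≥ 12 → (12,16); next start ≥ 16 → (18,23).
Selected: (1,3) (4,5) (5,7) (7,8) (10,12) (12,16) (18,23)

5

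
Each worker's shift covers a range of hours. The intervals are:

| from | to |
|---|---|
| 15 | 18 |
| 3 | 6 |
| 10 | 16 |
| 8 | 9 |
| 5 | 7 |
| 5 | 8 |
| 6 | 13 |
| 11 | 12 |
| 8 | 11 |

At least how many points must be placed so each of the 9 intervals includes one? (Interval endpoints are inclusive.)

4

Process intervals by earliest right end; each time one isn't hit yet, stab at its right endpoint.
By right end: [3,6]  [5,7]  [5,8]  [8,9]  [8,11]  [11,12]  [6,13]  [10,16]  [15,18]
[3,6] uncovered → point at 6; [8,9] uncovered → point at 9; [11,12] uncovered → point at 12; [15,18] uncovered → point at 18.
Points: 6, 9, 12, 18 (4 total).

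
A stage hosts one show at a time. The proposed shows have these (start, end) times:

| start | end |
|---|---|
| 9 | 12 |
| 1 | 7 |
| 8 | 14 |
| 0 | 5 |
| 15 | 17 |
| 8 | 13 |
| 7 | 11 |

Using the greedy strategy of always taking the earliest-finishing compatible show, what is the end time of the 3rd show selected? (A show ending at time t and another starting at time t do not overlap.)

17

Order by finish time; keep every interval that doesn't clash with the previous kept one.
By end time: (0,5), (1,7), (7,11), (9,12), (8,13), (8,14), (15,17).
Pick (0,5); next start ≥ 5 → (7,11); next start ≥ 11 → (15,17).
Selected: (0,5) (7,11) (15,17)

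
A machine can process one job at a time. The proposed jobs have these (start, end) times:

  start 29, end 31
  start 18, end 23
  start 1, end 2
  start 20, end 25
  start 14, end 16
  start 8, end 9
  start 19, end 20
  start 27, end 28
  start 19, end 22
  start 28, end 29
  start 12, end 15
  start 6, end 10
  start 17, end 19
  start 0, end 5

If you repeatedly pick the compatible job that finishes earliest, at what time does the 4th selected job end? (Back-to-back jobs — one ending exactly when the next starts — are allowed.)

Order by finish time; keep every interval that doesn't clash with the previous kept one.
By end time: (1,2), (0,5), (8,9), (6,10), (12,15), (14,16), (17,19), (19,20), (19,22), (18,23), (20,25), (27,28), (28,29), (29,31).
Pick (1,2); next start ≥ 2 → (8,9); next start ≥ 9 → (12,15); next start ≥ 15 → (17,19); next start ≥ 19 → (19,20); next start ≥ 20 → (20,25); next start ≥ 25 → (27,28); next start ≥ 28 → (28,29); next start ≥ 29 → (29,31).
Selected: (1,2) (8,9) (12,15) (17,19) (19,20) (20,25) (27,28) (28,29) (29,31)

19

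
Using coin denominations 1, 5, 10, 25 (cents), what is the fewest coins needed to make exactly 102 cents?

Greedy: take as many of the largest coin as possible, then repeat with the remainder.
102 − 4×25→2 − 2×1→0
Total coins = 4 + 2 = 6

6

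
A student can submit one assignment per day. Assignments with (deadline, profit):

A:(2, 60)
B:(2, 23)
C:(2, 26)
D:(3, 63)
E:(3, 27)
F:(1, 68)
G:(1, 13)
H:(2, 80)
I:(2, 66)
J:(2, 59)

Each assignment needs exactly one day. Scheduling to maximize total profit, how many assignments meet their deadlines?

3

Profit order: H=80 F=68 I=66 D=63 A=60 J=59 E=27 C=26 B=23 G=13
Assign: H→slot 2, F→slot 1, I skipped, D→slot 3, A skipped, J skipped, E skipped, C skipped, B skipped, G skipped.
Slots: [1:F] [2:H] [3:D]
3 of 10 scheduled.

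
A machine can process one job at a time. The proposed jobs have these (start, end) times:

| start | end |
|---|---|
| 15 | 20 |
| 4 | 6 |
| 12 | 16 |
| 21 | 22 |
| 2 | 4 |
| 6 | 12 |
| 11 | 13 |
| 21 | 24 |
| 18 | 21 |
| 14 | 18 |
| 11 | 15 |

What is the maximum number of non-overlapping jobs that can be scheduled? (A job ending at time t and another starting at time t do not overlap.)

Sort by end time and greedily take each interval whose start is ≥ the last chosen end.
By end time: (2,4), (4,6), (6,12), (11,13), (11,15), (12,16), (14,18), (15,20), (18,21), (21,22), (21,24).
Pick (2,4); next start ≥ 4 → (4,6); next start ≥ 6 → (6,12); next start ≥ 12 → (12,16); next start ≥ 16 → (18,21); next start ≥ 21 → (21,22).
Selected 6 jobs.

6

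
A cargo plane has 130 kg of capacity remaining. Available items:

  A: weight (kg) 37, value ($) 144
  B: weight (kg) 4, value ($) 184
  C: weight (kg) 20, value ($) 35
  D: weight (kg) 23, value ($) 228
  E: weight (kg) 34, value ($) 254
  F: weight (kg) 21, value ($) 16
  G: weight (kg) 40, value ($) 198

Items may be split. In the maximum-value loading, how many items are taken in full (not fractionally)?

Sort by value per unit weight and fill in that order.
Order: B (184/4=46.00) > D (228/23=9.91) > E (254/34=7.47) > G (198/40=4.95) > A (144/37=3.89) > C (35/20=1.75) > F (16/21=0.76)
Fill: take B (4 @ 184) → take D (23 @ 228) → take E (34 @ 254) → take G (40 @ 198) → take 29/37 of A → 112.86; 130/130 used.
4 item(s) taken whole; one partial (take 29/37 of A).

4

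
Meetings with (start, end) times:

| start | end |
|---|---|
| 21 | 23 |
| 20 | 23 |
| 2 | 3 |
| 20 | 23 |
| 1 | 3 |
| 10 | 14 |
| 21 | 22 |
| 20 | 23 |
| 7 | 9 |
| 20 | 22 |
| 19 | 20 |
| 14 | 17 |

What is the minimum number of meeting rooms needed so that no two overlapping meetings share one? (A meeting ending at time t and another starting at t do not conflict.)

The answer is the maximum number of intervals overlapping at any instant.
starts: [1, 2, 7, 10, 14, 19, 20, 20, 20, 20, 21, 21]
ends:   [3, 3, 9, 14, 17, 20, 22, 22, 23, 23, 23, 23]
s1→1 s2→2 e3→1 e3→0 s7→1 e9→0 s10→1 e14→0 s14→1 e17→0 s19→1 e20→0 s20→1 s20→2 s20→3 s20→4 s21→5 s21→6  — peak 6.

6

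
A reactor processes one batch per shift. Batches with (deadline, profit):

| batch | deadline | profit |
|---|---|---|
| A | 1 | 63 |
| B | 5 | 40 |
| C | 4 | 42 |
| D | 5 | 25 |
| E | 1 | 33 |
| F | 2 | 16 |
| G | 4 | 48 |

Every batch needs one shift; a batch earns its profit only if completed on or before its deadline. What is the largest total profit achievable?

218

Profit order: A=63 G=48 C=42 B=40 E=33 D=25 F=16
Assign: A→slot 1, G→slot 4, C→slot 3, B→slot 5, E skipped, D→slot 2, F skipped.
Slots: [1:A] [2:D] [3:C] [4:G] [5:B]
Profit = 63 + 25 + 42 + 48 + 40 = 218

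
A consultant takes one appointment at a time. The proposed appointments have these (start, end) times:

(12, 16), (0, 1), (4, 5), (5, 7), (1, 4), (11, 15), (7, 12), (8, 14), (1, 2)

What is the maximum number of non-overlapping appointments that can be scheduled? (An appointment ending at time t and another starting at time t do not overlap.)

Greedy by earliest finish: after sorting by end time, pick each interval compatible with the last pick.
By end time: (0,1), (1,2), (1,4), (4,5), (5,7), (7,12), (8,14), (11,15), (12,16).
Pick (0,1); next start ≥ 1 → (1,2); next start ≥ 2 → (4,5); next start ≥ 5 → (5,7); next start ≥ 7 → (7,12); next start ≥ 12 → (12,16).
Selected 6 appointments.

6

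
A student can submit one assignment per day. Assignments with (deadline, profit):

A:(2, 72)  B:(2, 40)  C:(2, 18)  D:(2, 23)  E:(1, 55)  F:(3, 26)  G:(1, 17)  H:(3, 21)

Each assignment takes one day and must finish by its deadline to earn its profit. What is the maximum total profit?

153

By profit: A(d2,72), E(d1,55), B(d2,40), F(d3,26), D(d2,23), H(d3,21), C(d2,18), G(d1,17)
A→slot 2; E→slot 1; B skipped; F→slot 3; D skipped; H skipped; C skipped; G skipped.
Profit = 55 + 72 + 26 = 153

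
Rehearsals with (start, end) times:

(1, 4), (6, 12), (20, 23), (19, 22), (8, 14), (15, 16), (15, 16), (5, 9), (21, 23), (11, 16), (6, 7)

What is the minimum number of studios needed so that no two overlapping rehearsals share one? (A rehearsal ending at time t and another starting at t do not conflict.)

The answer is the maximum number of intervals overlapping at any instant.
Events (time:±→running): 1:+→1 4:-→0 5:+→1 6:+→2 6:+→3 … peak 3.

3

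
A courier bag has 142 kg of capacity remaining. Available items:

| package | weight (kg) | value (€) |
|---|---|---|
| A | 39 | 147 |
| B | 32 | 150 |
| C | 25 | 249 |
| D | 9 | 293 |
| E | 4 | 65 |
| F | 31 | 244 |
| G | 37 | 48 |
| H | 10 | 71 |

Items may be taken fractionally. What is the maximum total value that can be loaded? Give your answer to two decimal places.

Ratios (sorted): D 32.56, E 16.25, C 9.96, F 7.87, H 7.10, B 4.69, A 3.77, G 1.30
take D (9 @ 293); take E (4 @ 65); take C (25 @ 249); take F (31 @ 244); take H (10 @ 71); take B (32 @ 150); take 31/39 of A → 116.85. Capacity used 142/142.
Total value = 1188.85

1188.85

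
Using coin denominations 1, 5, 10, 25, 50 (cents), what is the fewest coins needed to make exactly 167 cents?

7

Use the largest denomination that fits, subtract, and repeat.
167 = 3×50 + 1×10 + 1×5 + 2×1
Total coins = 3 + 1 + 1 + 2 = 7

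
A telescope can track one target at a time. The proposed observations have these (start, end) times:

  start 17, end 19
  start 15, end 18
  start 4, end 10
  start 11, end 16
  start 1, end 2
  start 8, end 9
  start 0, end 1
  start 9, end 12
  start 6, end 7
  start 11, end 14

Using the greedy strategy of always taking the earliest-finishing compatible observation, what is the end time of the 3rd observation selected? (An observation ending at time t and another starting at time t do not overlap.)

Order by finish time; keep every interval that doesn't clash with the previous kept one.
By end time: (0,1), (1,2), (6,7), (8,9), (4,10), (9,12), (11,14), (11,16), (15,18), (17,19).
Pick (0,1); next start ≥ 1 → (1,2); next start ≥ 2 → (6,7); next start ≥ 7 → (8,9); next start ≥ 9 → (9,12); next start ≥ 12 → (15,18).
Selected: (0,1) (1,2) (6,7) (8,9) (9,12) (15,18)

7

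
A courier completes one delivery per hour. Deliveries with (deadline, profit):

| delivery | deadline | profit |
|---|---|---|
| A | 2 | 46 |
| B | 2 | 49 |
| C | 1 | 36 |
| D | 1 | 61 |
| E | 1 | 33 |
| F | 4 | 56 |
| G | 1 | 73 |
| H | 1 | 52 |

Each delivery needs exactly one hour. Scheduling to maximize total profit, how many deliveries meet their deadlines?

3

Sort by profit descending; place each in the latest free slot ≤ its deadline.
Profit order: G=73 D=61 F=56 H=52 B=49 A=46 C=36 E=33
Assign: G→slot 1, D skipped, F→slot 4, H skipped, B→slot 2, A skipped, C skipped, E skipped.
Slots: [1:G] [2:B] [4:F]
3 of 8 scheduled.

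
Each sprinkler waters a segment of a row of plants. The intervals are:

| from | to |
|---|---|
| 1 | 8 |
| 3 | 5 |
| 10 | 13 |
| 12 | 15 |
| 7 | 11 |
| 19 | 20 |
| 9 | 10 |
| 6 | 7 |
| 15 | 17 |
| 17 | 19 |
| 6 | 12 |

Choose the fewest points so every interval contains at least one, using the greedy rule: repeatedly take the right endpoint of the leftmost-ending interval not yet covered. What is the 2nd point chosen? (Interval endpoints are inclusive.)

Sorted: [3,5] [6,7] [1,8] [9,10] [7,11] [6,12] [10,13] [12,15] [15,17] [17,19] [19,20]
{[3,5]} hit by 5; {[6,7],[1,8]} hit by 7; {[9,10],[7,11],[6,12],[10,13]} hit by 10; {[12,15],[15,17]} hit by 15; {[17,19],[19,20]} hit by 19.
Points: 5, 7, 10, 15, 19 (5 total).

7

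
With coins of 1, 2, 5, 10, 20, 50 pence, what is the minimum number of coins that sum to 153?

5

Greedy: take as many of the largest coin as possible, then repeat with the remainder.
153 − 3×50→3 − 1×2→1 − 1×1→0
Total coins = 3 + 1 + 1 = 5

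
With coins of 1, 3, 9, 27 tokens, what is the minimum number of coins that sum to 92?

92 = 3×27 + 1×9 + 2×1
Total coins = 3 + 1 + 2 = 6

6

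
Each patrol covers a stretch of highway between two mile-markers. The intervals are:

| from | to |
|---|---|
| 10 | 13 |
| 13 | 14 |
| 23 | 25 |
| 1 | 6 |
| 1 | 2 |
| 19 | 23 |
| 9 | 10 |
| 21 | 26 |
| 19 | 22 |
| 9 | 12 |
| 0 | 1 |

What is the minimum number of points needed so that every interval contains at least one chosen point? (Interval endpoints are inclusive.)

Sort by right endpoint; whenever an interval is uncovered, place a point at its right end.
By right end: [0,1]  [1,2]  [1,6]  [9,10]  [9,12]  [10,13]  [13,14]  [19,22]  [19,23]  [23,25]  [21,26]
[0,1] uncovered → point at 1; [9,10] uncovered → point at 10; [13,14] uncovered → point at 14; [19,22] uncovered → point at 22; [23,25] uncovered → point at 25.
Points: 1, 10, 14, 22, 25 (5 total).

5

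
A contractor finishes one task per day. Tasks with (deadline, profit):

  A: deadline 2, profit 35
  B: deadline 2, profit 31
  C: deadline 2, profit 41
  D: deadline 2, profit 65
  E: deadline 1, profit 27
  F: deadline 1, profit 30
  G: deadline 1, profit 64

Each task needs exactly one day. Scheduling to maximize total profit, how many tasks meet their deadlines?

Profit order: D=65 G=64 C=41 A=35 B=31 F=30 E=27
Assign: D→slot 2, G→slot 1, C skipped, A skipped, B skipped, F skipped, E skipped.
Slots: [1:G] [2:D]
2 of 7 scheduled.

2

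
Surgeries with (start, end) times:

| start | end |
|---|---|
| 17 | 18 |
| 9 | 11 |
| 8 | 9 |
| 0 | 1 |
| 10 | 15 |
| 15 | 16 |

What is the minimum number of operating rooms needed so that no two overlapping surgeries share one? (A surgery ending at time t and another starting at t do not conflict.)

2

Count concurrent intervals with a sweep; the peak is the room count.
Events (time:±→running): 0:+→1 1:-→0 8:+→1 9:-→0 9:+→1 10:+→2 … peak 2.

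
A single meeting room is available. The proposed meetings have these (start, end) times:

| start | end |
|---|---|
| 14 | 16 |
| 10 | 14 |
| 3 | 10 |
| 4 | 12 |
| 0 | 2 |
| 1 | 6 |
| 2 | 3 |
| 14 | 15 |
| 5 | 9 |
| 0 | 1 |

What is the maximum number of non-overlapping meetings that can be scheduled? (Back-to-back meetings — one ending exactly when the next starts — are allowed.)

5

Order by finish time; keep every interval that doesn't clash with the previous kept one.
Sorted by end: (0,1)  (0,2)  (2,3)  (1,6)  (5,9)  (3,10)  (4,12)  (10,14)  (14,15)  (14,16)
take (0,1); skip (0,2); take (2,3); skip (1,6); take (5,9); skip (4,12); take (10,14); take (14,15); skip (14,16).
Selected 5 meetings.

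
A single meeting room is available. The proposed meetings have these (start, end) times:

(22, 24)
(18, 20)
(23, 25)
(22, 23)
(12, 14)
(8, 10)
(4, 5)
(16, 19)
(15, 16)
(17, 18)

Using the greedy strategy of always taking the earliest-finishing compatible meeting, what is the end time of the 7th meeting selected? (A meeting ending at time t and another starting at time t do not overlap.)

23

Greedy by earliest finish: after sorting by end time, pick each interval compatible with the last pick.
By end time: (4,5), (8,10), (12,14), (15,16), (17,18), (16,19), (18,20), (22,23), (22,24), (23,25).
Pick (4,5); next start ≥ 5 → (8,10); next start ≥ 10 → (12,14); next start ≥ 14 → (15,16); next start ≥ 16 → (17,18); next start ≥ 18 → (18,20); next start ≥ 20 → (22,23); next start ≥ 23 → (23,25).
Selected: (4,5) (8,10) (12,14) (15,16) (17,18) (18,20) (22,23) (23,25)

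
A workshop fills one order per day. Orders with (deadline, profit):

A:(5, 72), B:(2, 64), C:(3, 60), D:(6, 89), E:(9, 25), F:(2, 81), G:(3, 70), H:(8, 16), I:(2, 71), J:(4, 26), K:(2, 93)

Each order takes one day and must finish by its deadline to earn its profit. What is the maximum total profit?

472

Sort by profit descending; place each in the latest free slot ≤ its deadline.
Profit order: K=93 D=89 F=81 A=72 I=71 G=70 B=64 C=60 J=26 E=25 H=16
Assign: K→slot 2, D→slot 6, F→slot 1, A→slot 5, I skipped, G→slot 3, B skipped, C skipped, J→slot 4, E→slot 9, H→slot 8.
Slots: [1:F] [2:K] [3:G] [4:J] [5:A] [6:D] [8:H] [9:E]
Profit = 81 + 93 + 70 + 26 + 72 + 89 + 16 + 25 = 472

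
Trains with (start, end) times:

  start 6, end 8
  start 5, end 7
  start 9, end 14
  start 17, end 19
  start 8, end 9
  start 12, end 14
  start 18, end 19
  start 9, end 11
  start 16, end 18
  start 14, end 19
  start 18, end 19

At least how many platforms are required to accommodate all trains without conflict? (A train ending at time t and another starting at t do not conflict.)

4

Count concurrent intervals with a sweep; the peak is the room count.
Events (time:±→running): 5:+→1 6:+→2 7:-→1 8:-→0 8:+→1 9:-→0 9:+→1 9:+→2 11:-→1 12:+→2 14:-→1 14:-→0 14:+→1 16:+→2 17:+→3 18:-→2 18:+→3 18:+→4 … peak 4.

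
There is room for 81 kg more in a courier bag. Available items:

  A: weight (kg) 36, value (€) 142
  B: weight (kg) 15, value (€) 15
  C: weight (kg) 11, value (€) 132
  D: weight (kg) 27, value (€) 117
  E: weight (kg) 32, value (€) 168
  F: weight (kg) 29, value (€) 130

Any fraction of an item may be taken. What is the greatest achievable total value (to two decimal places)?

469.00

Sort by value per unit weight and fill in that order.
Order: C (132/11=12.00) > E (168/32=5.25) > F (130/29=4.48) > D (117/27=4.33) > A (142/36=3.94) > B (15/15=1.00)
Fill: take C (11 @ 132) → take E (32 @ 168) → take F (29 @ 130) → take 9/27 of D → 39.00; 81/81 used.
Total value = 469.00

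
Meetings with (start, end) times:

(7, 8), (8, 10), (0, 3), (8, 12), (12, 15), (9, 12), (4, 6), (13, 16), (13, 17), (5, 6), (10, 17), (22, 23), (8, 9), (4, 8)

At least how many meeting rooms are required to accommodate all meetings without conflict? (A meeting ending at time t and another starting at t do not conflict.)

Events (time:±→running): 0:+→1 3:-→0 4:+→1 4:+→2 5:+→3 6:-→2 6:-→1 7:+→2 8:-→1 8:-→0 8:+→1 8:+→2 8:+→3 9:-→2 9:+→3 10:-→2 10:+→3 12:-→2 12:-→1 12:+→2 13:+→3 13:+→4 … peak 4.

4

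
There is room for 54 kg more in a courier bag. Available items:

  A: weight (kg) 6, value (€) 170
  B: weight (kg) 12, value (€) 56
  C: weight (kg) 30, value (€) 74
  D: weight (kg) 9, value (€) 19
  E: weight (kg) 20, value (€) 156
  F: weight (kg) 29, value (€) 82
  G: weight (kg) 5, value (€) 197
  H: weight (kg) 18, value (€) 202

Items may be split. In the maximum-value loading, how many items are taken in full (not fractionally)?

Ratios (sorted): G 39.40, A 28.33, H 11.22, E 7.80, B 4.67, F 2.83, C 2.47, D 2.11
take G (5 @ 197); take A (6 @ 170); take H (18 @ 202); take E (20 @ 156); take 5/12 of B → 23.33. Capacity used 54/54.
4 item(s) taken whole; one partial (take 5/12 of B).

4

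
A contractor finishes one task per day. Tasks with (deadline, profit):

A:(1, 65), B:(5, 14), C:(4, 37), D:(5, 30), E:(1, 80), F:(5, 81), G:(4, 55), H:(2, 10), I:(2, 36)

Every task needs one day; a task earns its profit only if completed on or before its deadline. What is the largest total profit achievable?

289

Sort by profit descending; place each in the latest free slot ≤ its deadline.
Profit order: F=81 E=80 A=65 G=55 C=37 I=36 D=30 B=14 H=10
Assign: F→slot 5, E→slot 1, A skipped, G→slot 4, C→slot 3, I→slot 2, D skipped, B skipped, H skipped.
Slots: [1:E] [2:I] [3:C] [4:G] [5:F]
Profit = 80 + 36 + 37 + 55 + 81 = 289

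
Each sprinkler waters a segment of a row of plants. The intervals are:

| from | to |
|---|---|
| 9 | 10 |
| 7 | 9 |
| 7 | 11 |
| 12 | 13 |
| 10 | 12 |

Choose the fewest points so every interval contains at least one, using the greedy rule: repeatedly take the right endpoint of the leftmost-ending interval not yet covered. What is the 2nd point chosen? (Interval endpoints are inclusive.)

Process intervals by earliest right end; each time one isn't hit yet, stab at its right endpoint.
By right end: [7,9]  [9,10]  [7,11]  [10,12]  [12,13]
[7,9] uncovered → point at 9; [10,12] uncovered → point at 12.
Points: 9, 12 (2 total).

12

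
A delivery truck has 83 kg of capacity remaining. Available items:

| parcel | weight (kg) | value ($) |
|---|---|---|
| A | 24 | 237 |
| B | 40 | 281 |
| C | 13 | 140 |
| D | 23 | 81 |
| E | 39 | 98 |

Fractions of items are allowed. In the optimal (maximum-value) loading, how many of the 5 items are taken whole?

3

Sort by value per unit weight and fill in that order.
Ratios (sorted): C 10.77, A 9.88, B 7.03, D 3.52, E 2.51
take C (13 @ 140); take A (24 @ 237); take B (40 @ 281); take 6/23 of D → 21.13. Capacity used 83/83.
3 item(s) taken whole; one partial (take 6/23 of D).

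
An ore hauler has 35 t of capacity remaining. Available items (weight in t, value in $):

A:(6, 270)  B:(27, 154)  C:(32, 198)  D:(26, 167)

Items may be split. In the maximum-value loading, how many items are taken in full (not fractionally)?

Greedy by value/weight ratio, highest first.
Ratios (sorted): A 45.00, D 6.42, C 6.19, B 5.70
take A (6 @ 270); take D (26 @ 167); take 3/32 of C → 18.56. Capacity used 35/35.
2 item(s) taken whole; one partial (take 3/32 of C).

2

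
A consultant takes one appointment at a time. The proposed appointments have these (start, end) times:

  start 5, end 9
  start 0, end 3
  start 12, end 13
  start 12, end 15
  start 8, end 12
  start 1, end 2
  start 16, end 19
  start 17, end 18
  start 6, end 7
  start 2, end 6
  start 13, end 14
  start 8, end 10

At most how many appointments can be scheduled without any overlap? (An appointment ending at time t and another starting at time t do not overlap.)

Sort by end time and greedily take each interval whose start is ≥ the last chosen end.
By end time: (1,2), (0,3), (2,6), (6,7), (5,9), (8,10), (8,12), (12,13), (13,14), (12,15), (17,18), (16,19).
Pick (1,2); next start ≥ 2 → (2,6); next start ≥ 6 → (6,7); next start ≥ 7 → (8,10); next start ≥ 10 → (12,13); next start ≥ 13 → (13,14); next start ≥ 14 → (17,18).
Selected 7 appointments.

7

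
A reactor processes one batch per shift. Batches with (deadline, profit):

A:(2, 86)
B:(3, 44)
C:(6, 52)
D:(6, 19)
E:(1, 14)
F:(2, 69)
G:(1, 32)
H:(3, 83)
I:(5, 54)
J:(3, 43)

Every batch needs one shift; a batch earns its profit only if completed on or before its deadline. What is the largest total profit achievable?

363

By profit: A(d2,86), H(d3,83), F(d2,69), I(d5,54), C(d6,52), B(d3,44), J(d3,43), G(d1,32), D(d6,19), E(d1,14)
A→slot 2; H→slot 3; F→slot 1; I→slot 5; C→slot 6; B skipped; J skipped; G skipped; D→slot 4; E skipped.
Profit = 69 + 86 + 83 + 19 + 54 + 52 = 363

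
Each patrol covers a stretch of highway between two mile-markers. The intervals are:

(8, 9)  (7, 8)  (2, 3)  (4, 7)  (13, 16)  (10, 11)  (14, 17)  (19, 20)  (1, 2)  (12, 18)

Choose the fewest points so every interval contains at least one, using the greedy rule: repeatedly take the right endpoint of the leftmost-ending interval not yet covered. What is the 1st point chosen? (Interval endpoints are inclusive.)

2

Sorted: [1,2] [2,3] [4,7] [7,8] [8,9] [10,11] [13,16] [14,17] [12,18] [19,20]
{[1,2],[2,3]} hit by 2; {[4,7],[7,8]} hit by 7; {[8,9]} hit by 9; {[10,11]} hit by 11; {[13,16],[14,17],[12,18]} hit by 16; {[19,20]} hit by 20.
Points: 2, 7, 9, 11, 16, 20 (6 total).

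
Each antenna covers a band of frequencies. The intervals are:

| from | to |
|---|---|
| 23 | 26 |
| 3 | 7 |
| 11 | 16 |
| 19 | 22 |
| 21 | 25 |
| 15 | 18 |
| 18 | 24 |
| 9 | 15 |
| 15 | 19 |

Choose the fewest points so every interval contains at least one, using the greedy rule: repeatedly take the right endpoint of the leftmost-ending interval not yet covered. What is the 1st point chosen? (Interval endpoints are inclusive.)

7

Process intervals by earliest right end; each time one isn't hit yet, stab at its right endpoint.
Sorted: [3,7] [9,15] [11,16] [15,18] [15,19] [19,22] [18,24] [21,25] [23,26]
{[3,7]} hit by 7; {[9,15],[11,16],[15,18],[15,19]} hit by 15; {[19,22],[18,24],[21,25]} hit by 22; {[23,26]} hit by 26.
Points: 7, 15, 22, 26 (4 total).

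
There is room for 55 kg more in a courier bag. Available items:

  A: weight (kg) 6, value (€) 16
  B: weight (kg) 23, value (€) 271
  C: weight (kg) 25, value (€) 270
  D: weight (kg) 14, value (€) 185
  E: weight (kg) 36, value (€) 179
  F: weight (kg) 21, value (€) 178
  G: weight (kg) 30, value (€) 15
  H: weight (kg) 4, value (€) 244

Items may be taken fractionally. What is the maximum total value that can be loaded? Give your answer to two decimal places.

Order: H (244/4=61.00) > D (185/14=13.21) > B (271/23=11.78) > C (270/25=10.80) > F (178/21=8.48) > E (179/36=4.97) > A (16/6=2.67) > G (15/30=0.50)
Fill: take H (4 @ 244) → take D (14 @ 185) → take B (23 @ 271) → take 14/25 of C → 151.20; 55/55 used.
Total value = 851.20

851.20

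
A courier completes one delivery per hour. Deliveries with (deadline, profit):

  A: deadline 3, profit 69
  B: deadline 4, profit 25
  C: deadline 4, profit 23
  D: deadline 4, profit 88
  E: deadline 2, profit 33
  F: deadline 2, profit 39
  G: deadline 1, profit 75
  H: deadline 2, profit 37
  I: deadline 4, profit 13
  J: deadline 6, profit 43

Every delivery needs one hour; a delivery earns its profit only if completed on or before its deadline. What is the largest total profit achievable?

Profit order: D=88 G=75 A=69 J=43 F=39 H=37 E=33 B=25 C=23 I=13
Assign: D→slot 4, G→slot 1, A→slot 3, J→slot 6, F→slot 2, H skipped, E skipped, B skipped, C skipped, I skipped.
Slots: [1:G] [2:F] [3:A] [4:D] [6:J]
Profit = 75 + 39 + 69 + 88 + 43 = 314

314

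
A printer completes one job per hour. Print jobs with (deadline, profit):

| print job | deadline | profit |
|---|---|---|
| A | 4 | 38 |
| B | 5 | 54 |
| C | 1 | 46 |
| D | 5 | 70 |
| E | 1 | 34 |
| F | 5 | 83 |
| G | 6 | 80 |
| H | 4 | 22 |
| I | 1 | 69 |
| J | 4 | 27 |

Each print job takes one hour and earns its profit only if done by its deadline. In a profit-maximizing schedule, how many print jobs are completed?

By profit: F(d5,83), G(d6,80), D(d5,70), I(d1,69), B(d5,54), C(d1,46), A(d4,38), E(d1,34), J(d4,27), H(d4,22)
F→slot 5; G→slot 6; D→slot 4; I→slot 1; B→slot 3; C skipped; A→slot 2; E skipped; J skipped; H skipped.
6 of 10 scheduled.

6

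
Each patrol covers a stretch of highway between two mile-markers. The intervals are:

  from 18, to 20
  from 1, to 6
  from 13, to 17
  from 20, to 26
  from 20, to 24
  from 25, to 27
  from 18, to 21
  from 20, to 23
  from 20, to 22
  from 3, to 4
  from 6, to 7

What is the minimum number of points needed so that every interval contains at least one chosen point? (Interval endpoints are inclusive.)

Sorted: [3,4] [1,6] [6,7] [13,17] [18,20] [18,21] [20,22] [20,23] [20,24] [20,26] [25,27]
{[3,4],[1,6]} hit by 4; {[6,7]} hit by 7; {[13,17]} hit by 17; {[18,20],[18,21],[20,22],[20,23],[20,24],[20,26]} hit by 20; {[25,27]} hit by 27.
Points: 4, 7, 17, 20, 27 (5 total).

5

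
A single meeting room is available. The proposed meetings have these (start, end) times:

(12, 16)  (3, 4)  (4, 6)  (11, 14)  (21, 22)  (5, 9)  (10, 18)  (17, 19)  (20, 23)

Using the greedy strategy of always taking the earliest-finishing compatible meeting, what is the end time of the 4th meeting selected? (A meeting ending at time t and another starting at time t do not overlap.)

19

Greedy by earliest finish: after sorting by end time, pick each interval compatible with the last pick.
Sorted by end: (3,4)  (4,6)  (5,9)  (11,14)  (12,16)  (10,18)  (17,19)  (21,22)  (20,23)
take (3,4); take (4,6); skip (5,9); take (11,14); take (17,19); take (21,22).
Selected: (3,4) (4,6) (11,14) (17,19) (21,22)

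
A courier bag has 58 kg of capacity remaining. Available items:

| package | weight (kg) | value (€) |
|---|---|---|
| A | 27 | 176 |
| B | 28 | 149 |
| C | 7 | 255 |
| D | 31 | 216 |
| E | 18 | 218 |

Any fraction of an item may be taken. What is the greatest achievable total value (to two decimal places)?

Sort by value per unit weight and fill in that order.
Order: C (255/7=36.43) > E (218/18=12.11) > D (216/31=6.97) > A (176/27=6.52) > B (149/28=5.32)
Fill: take C (7 @ 255) → take E (18 @ 218) → take D (31 @ 216) → take 2/27 of A → 13.04; 58/58 used.
Total value = 702.04

702.04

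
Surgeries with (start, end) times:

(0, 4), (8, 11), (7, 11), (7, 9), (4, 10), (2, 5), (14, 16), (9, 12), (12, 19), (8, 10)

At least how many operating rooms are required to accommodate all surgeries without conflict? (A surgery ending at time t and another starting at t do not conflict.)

starts: [0, 2, 4, 7, 7, 8, 8, 9, 12, 14]
ends:   [4, 5, 9, 10, 10, 11, 11, 12, 16, 19]
s0→1 s2→2 e4→1 s4→2 e5→1 s7→2 s7→3 s8→4 s8→5  — peak 5.

5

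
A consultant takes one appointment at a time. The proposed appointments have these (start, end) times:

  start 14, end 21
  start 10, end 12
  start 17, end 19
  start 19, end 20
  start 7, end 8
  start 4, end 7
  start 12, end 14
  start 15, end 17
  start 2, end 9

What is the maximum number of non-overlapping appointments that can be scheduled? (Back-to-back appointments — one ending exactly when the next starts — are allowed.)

7

Order by finish time; keep every interval that doesn't clash with the previous kept one.
Sorted by end: (4,7)  (7,8)  (2,9)  (10,12)  (12,14)  (15,17)  (17,19)  (19,20)  (14,21)
take (4,7); take (7,8); skip (2,9); take (10,12); take (12,14); take (15,17); take (17,19); take (19,20); skip (14,21).
Selected 7 appointments.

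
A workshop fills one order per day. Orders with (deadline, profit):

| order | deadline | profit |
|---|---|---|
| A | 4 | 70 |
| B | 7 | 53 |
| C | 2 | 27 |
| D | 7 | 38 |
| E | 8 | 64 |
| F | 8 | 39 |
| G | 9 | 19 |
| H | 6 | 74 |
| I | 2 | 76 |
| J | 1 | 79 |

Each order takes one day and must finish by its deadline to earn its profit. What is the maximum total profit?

Profit order: J=79 I=76 H=74 A=70 E=64 B=53 F=39 D=38 C=27 G=19
Assign: J→slot 1, I→slot 2, H→slot 6, A→slot 4, E→slot 8, B→slot 7, F→slot 5, D→slot 3, C skipped, G→slot 9.
Slots: [1:J] [2:I] [3:D] [4:A] [5:F] [6:H] [7:B] [8:E] [9:G]
Profit = 79 + 76 + 38 + 70 + 39 + 74 + 53 + 64 + 19 = 512

512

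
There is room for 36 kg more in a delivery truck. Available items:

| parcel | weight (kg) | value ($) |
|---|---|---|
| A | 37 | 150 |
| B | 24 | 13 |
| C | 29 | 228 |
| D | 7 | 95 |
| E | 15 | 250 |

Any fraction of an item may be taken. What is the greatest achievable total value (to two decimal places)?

455.07

Sort by value per unit weight and fill in that order.
Ratios (sorted): E 16.67, D 13.57, C 7.86, A 4.05, B 0.54
take E (15 @ 250); take D (7 @ 95); take 14/29 of C → 110.07. Capacity used 36/36.
Total value = 455.07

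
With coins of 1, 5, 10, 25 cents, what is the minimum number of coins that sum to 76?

4

Greedy: take as many of the largest coin as possible, then repeat with the remainder.
76 − 3×25→1 − 1×1→0
Total coins = 3 + 1 = 4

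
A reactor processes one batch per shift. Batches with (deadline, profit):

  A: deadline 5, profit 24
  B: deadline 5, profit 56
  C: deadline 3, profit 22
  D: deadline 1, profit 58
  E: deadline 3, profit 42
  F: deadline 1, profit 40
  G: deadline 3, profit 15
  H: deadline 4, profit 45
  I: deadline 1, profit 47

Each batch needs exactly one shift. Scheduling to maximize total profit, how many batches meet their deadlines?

Profit order: D=58 B=56 I=47 H=45 E=42 F=40 A=24 C=22 G=15
Assign: D→slot 1, B→slot 5, I skipped, H→slot 4, E→slot 3, F skipped, A→slot 2, C skipped, G skipped.
Slots: [1:D] [2:A] [3:E] [4:H] [5:B]
5 of 9 scheduled.

5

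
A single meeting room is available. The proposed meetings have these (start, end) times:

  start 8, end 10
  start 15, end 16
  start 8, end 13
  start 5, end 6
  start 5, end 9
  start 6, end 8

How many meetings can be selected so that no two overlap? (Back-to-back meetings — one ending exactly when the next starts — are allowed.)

4

By end time: (5,6), (6,8), (5,9), (8,10), (8,13), (15,16).
Pick (5,6); next start ≥ 6 → (6,8); next start ≥ 8 → (8,10); next start ≥ 10 → (15,16).
Selected 4 meetings.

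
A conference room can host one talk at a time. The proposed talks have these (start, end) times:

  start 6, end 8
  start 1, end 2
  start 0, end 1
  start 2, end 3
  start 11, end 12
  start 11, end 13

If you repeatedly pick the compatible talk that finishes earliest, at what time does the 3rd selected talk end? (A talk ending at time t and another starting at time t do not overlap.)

By end time: (0,1), (1,2), (2,3), (6,8), (11,12), (11,13).
Pick (0,1); next start ≥ 1 → (1,2); next start ≥ 2 → (2,3); next start ≥ 3 → (6,8); next start ≥ 8 → (11,12).
Selected: (0,1) (1,2) (2,3) (6,8) (11,12)

3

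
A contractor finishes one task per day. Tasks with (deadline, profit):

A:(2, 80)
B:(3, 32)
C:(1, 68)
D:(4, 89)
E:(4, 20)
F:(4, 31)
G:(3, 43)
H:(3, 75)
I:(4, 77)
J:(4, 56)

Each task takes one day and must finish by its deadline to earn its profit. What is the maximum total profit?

321

Profit order: D=89 A=80 I=77 H=75 C=68 J=56 G=43 B=32 F=31 E=20
Assign: D→slot 4, A→slot 2, I→slot 3, H→slot 1, C skipped, J skipped, G skipped, B skipped, F skipped, E skipped.
Slots: [1:H] [2:A] [3:I] [4:D]
Profit = 75 + 80 + 77 + 89 = 321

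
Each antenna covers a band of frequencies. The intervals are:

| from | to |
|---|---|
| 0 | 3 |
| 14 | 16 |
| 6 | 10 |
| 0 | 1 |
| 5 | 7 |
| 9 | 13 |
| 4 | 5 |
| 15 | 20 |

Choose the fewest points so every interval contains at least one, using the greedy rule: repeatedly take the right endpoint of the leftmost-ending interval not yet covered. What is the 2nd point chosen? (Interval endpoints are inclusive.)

Sorted: [0,1] [0,3] [4,5] [5,7] [6,10] [9,13] [14,16] [15,20]
{[0,1],[0,3]} hit by 1; {[4,5],[5,7]} hit by 5; {[6,10],[9,13]} hit by 10; {[14,16],[15,20]} hit by 16.
Points: 1, 5, 10, 16 (4 total).

5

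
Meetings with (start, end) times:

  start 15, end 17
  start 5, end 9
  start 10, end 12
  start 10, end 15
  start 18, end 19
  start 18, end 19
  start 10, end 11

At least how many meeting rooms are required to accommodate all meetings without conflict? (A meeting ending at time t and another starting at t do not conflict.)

3

The answer is the maximum number of intervals overlapping at any instant.
Events (time:±→running): 5:+→1 9:-→0 10:+→1 10:+→2 10:+→3 … peak 3.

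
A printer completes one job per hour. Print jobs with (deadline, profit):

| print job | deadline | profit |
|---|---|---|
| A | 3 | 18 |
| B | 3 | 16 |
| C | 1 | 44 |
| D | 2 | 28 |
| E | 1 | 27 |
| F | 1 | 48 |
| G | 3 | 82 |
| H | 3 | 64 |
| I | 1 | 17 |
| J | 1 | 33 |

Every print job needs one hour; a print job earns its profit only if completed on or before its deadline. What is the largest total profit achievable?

194

Profit order: G=82 H=64 F=48 C=44 J=33 D=28 E=27 A=18 I=17 B=16
Assign: G→slot 3, H→slot 2, F→slot 1, C skipped, J skipped, D skipped, E skipped, A skipped, I skipped, B skipped.
Slots: [1:F] [2:H] [3:G]
Profit = 48 + 64 + 82 = 194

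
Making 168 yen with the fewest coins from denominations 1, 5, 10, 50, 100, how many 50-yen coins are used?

1

168 − 1×100→68 − 1×50→18 − 1×10→8 − 1×5→3 − 3×1→0
Count of 50: 1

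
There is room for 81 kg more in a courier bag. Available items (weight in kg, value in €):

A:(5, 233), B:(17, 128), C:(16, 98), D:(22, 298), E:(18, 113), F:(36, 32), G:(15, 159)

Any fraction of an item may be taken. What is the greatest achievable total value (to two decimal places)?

955.50

Sort by value per unit weight and fill in that order.
Order: A (233/5=46.60) > D (298/22=13.55) > G (159/15=10.60) > B (128/17=7.53) > E (113/18=6.28) > C (98/16=6.12) > F (32/36=0.89)
Fill: take A (5 @ 233) → take D (22 @ 298) → take G (15 @ 159) → take B (17 @ 128) → take E (18 @ 113) → take 4/16 of C → 24.50; 81/81 used.
Total value = 955.50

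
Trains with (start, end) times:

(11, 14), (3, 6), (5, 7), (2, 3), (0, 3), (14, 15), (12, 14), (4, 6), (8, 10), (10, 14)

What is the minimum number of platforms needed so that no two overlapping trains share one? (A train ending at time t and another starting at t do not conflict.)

Count concurrent intervals with a sweep; the peak is the room count.
starts: [0, 2, 3, 4, 5, 8, 10, 11, 12, 14]
ends:   [3, 3, 6, 6, 7, 10, 14, 14, 14, 15]
s0→1 s2→2 e3→1 e3→0 s3→1 s4→2 s5→3  — peak 3.

3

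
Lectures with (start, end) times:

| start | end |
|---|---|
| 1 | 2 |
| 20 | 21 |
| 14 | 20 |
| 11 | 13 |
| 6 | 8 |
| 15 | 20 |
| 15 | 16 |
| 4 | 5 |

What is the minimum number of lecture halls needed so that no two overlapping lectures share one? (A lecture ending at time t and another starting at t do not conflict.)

3

starts: [1, 4, 6, 11, 14, 15, 15, 20]
ends:   [2, 5, 8, 13, 16, 20, 20, 21]
s1→1 e2→0 s4→1 e5→0 s6→1 e8→0 s11→1 e13→0 s14→1 s15→2 s15→3  — peak 3.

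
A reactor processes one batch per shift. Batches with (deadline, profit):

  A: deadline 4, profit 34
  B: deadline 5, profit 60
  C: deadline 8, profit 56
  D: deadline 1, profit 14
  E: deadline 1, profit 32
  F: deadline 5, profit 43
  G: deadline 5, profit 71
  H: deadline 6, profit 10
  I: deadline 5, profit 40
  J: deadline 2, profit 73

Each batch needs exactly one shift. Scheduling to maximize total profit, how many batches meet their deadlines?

7

Take jobs in profit order; each goes to the latest open slot no later than its deadline.
By profit: J(d2,73), G(d5,71), B(d5,60), C(d8,56), F(d5,43), I(d5,40), A(d4,34), E(d1,32), D(d1,14), H(d6,10)
J→slot 2; G→slot 5; B→slot 4; C→slot 8; F→slot 3; I→slot 1; A skipped; E skipped; D skipped; H→slot 6.
7 of 10 scheduled.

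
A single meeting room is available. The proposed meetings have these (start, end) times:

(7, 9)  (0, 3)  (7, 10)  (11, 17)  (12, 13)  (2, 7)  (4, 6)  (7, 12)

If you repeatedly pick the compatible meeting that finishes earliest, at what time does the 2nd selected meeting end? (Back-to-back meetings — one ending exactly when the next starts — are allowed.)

6

By end time: (0,3), (4,6), (2,7), (7,9), (7,10), (7,12), (12,13), (11,17).
Pick (0,3); next start ≥ 3 → (4,6); next start ≥ 6 → (7,9); next start ≥ 9 → (12,13).
Selected: (0,3) (4,6) (7,9) (12,13)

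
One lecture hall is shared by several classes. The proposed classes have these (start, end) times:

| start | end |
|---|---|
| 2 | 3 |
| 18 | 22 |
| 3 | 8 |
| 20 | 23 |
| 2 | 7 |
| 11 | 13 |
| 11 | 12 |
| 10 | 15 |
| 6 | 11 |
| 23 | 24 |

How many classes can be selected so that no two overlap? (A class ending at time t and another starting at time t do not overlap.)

5

By end time: (2,3), (2,7), (3,8), (6,11), (11,12), (11,13), (10,15), (18,22), (20,23), (23,24).
Pick (2,3); next start ≥ 3 → (3,8); next start ≥ 8 → (11,12); next start ≥ 12 → (18,22); next start ≥ 22 → (23,24).
Selected 5 classes.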